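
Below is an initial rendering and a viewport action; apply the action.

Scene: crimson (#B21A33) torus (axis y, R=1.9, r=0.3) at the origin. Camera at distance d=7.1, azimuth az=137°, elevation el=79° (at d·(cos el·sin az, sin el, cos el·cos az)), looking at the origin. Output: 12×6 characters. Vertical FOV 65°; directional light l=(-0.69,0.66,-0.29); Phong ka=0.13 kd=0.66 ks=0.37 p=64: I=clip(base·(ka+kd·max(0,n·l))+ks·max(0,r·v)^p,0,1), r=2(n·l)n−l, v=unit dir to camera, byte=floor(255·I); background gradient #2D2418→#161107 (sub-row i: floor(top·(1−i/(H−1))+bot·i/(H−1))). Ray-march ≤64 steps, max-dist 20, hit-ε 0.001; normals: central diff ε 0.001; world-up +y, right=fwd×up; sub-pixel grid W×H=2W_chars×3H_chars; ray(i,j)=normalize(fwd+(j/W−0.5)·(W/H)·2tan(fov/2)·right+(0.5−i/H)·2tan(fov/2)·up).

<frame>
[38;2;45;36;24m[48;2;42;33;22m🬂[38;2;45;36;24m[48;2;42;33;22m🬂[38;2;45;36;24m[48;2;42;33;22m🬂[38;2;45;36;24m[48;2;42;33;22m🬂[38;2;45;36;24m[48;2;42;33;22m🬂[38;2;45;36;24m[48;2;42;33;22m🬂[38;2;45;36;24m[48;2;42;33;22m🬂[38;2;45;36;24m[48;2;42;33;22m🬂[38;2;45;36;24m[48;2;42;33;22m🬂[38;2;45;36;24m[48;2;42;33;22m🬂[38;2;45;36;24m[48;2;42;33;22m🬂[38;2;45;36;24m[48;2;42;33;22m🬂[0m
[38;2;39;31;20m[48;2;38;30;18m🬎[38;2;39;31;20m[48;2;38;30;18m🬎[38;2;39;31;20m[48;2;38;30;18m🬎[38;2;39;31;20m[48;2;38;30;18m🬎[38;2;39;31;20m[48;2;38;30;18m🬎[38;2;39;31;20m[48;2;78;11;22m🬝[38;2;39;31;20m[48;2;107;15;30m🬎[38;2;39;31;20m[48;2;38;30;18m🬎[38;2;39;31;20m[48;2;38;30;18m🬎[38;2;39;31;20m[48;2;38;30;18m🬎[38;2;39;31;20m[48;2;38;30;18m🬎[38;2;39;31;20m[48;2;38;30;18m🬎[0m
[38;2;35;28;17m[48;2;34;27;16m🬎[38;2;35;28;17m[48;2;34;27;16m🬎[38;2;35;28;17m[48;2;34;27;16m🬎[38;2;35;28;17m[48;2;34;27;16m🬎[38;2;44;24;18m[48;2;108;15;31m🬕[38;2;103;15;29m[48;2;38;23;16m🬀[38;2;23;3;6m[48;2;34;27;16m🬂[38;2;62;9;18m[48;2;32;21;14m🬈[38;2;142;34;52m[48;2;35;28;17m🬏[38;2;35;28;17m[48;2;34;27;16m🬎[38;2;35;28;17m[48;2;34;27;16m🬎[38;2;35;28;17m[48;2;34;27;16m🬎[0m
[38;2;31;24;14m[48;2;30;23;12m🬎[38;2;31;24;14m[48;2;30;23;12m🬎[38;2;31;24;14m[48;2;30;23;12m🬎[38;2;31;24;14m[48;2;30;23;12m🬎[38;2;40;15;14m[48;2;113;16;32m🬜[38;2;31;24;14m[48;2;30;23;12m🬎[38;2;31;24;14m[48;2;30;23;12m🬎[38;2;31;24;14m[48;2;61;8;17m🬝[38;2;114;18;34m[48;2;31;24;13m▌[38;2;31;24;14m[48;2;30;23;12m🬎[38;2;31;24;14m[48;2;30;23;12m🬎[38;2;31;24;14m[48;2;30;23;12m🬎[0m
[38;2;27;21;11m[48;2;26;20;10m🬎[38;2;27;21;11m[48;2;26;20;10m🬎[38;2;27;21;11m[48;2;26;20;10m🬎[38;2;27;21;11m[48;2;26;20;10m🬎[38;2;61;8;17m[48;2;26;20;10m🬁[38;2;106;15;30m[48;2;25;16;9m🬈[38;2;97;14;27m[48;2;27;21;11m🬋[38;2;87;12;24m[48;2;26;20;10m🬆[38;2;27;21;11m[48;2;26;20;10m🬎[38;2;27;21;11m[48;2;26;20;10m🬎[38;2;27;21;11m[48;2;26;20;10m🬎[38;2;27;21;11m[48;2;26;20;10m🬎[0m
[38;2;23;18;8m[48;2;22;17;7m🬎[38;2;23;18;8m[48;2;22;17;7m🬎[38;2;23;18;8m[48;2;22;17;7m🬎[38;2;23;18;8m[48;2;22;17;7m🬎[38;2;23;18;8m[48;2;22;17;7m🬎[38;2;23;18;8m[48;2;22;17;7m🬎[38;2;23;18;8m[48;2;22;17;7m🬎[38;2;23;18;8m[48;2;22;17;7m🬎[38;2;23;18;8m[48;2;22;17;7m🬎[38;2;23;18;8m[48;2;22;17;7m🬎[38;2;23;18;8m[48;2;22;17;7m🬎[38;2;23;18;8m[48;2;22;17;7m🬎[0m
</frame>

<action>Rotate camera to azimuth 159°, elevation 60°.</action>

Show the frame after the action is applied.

<frame>
[38;2;45;36;24m[48;2;42;33;22m🬂[38;2;45;36;24m[48;2;42;33;22m🬂[38;2;45;36;24m[48;2;42;33;22m🬂[38;2;45;36;24m[48;2;42;33;22m🬂[38;2;45;36;24m[48;2;42;33;22m🬂[38;2;45;36;24m[48;2;42;33;22m🬂[38;2;45;36;24m[48;2;42;33;22m🬂[38;2;45;36;24m[48;2;42;33;22m🬂[38;2;45;36;24m[48;2;42;33;22m🬂[38;2;45;36;24m[48;2;42;33;22m🬂[38;2;45;36;24m[48;2;42;33;22m🬂[38;2;45;36;24m[48;2;42;33;22m🬂[0m
[38;2;39;31;20m[48;2;38;30;18m🬎[38;2;39;31;20m[48;2;38;30;18m🬎[38;2;39;31;20m[48;2;38;30;18m🬎[38;2;39;31;20m[48;2;38;30;18m🬎[38;2;39;31;20m[48;2;38;30;18m🬎[38;2;39;31;20m[48;2;38;30;18m🬎[38;2;39;31;20m[48;2;38;30;18m🬎[38;2;39;31;20m[48;2;38;30;18m🬎[38;2;39;31;20m[48;2;38;30;18m🬎[38;2;39;31;20m[48;2;38;30;18m🬎[38;2;39;31;20m[48;2;38;30;18m🬎[38;2;39;31;20m[48;2;38;30;18m🬎[0m
[38;2;35;28;17m[48;2;34;27;16m🬎[38;2;35;28;17m[48;2;34;27;16m🬎[38;2;35;28;17m[48;2;34;27;16m🬎[38;2;35;28;17m[48;2;34;27;16m🬎[38;2;38;23;16m[48;2;119;17;33m🬕[38;2;104;15;29m[48;2;39;22;16m🬅[38;2;90;13;25m[48;2;34;27;16m🬂[38;2;102;14;28m[48;2;29;15;11m🬈[38;2;133;19;38m[48;2;35;28;17m🬏[38;2;35;28;17m[48;2;34;27;16m🬎[38;2;35;28;17m[48;2;34;27;16m🬎[38;2;35;28;17m[48;2;34;27;16m🬎[0m
[38;2;31;24;14m[48;2;30;23;12m🬎[38;2;31;24;14m[48;2;30;23;12m🬎[38;2;31;24;14m[48;2;30;23;12m🬎[38;2;31;24;14m[48;2;30;23;12m🬎[38;2;28;17;11m[48;2;97;13;27m🬘[38;2;31;24;14m[48;2;30;23;12m🬎[38;2;31;24;14m[48;2;30;23;12m🬎[38;2;31;24;14m[48;2;67;9;19m🬝[38;2;118;17;34m[48;2;31;24;13m▌[38;2;31;24;14m[48;2;30;23;12m🬎[38;2;31;24;14m[48;2;30;23;12m🬎[38;2;31;24;14m[48;2;30;23;12m🬎[0m
[38;2;27;21;11m[48;2;26;20;10m🬎[38;2;27;21;11m[48;2;26;20;10m🬎[38;2;27;21;11m[48;2;26;20;10m🬎[38;2;27;21;11m[48;2;26;20;10m🬎[38;2;54;7;15m[48;2;26;20;10m🬁[38;2;88;12;25m[48;2;25;14;8m🬊[38;2;92;13;26m[48;2;33;17;11m🬋[38;2;97;13;27m[48;2;26;20;10m🬆[38;2;27;21;11m[48;2;26;20;10m🬎[38;2;27;21;11m[48;2;26;20;10m🬎[38;2;27;21;11m[48;2;26;20;10m🬎[38;2;27;21;11m[48;2;26;20;10m🬎[0m
[38;2;23;18;8m[48;2;22;17;7m🬎[38;2;23;18;8m[48;2;22;17;7m🬎[38;2;23;18;8m[48;2;22;17;7m🬎[38;2;23;18;8m[48;2;22;17;7m🬎[38;2;23;18;8m[48;2;22;17;7m🬎[38;2;23;18;8m[48;2;22;17;7m🬎[38;2;23;18;8m[48;2;22;17;7m🬎[38;2;23;18;8m[48;2;22;17;7m🬎[38;2;23;18;8m[48;2;22;17;7m🬎[38;2;23;18;8m[48;2;22;17;7m🬎[38;2;23;18;8m[48;2;22;17;7m🬎[38;2;23;18;8m[48;2;22;17;7m🬎[0m
</frame>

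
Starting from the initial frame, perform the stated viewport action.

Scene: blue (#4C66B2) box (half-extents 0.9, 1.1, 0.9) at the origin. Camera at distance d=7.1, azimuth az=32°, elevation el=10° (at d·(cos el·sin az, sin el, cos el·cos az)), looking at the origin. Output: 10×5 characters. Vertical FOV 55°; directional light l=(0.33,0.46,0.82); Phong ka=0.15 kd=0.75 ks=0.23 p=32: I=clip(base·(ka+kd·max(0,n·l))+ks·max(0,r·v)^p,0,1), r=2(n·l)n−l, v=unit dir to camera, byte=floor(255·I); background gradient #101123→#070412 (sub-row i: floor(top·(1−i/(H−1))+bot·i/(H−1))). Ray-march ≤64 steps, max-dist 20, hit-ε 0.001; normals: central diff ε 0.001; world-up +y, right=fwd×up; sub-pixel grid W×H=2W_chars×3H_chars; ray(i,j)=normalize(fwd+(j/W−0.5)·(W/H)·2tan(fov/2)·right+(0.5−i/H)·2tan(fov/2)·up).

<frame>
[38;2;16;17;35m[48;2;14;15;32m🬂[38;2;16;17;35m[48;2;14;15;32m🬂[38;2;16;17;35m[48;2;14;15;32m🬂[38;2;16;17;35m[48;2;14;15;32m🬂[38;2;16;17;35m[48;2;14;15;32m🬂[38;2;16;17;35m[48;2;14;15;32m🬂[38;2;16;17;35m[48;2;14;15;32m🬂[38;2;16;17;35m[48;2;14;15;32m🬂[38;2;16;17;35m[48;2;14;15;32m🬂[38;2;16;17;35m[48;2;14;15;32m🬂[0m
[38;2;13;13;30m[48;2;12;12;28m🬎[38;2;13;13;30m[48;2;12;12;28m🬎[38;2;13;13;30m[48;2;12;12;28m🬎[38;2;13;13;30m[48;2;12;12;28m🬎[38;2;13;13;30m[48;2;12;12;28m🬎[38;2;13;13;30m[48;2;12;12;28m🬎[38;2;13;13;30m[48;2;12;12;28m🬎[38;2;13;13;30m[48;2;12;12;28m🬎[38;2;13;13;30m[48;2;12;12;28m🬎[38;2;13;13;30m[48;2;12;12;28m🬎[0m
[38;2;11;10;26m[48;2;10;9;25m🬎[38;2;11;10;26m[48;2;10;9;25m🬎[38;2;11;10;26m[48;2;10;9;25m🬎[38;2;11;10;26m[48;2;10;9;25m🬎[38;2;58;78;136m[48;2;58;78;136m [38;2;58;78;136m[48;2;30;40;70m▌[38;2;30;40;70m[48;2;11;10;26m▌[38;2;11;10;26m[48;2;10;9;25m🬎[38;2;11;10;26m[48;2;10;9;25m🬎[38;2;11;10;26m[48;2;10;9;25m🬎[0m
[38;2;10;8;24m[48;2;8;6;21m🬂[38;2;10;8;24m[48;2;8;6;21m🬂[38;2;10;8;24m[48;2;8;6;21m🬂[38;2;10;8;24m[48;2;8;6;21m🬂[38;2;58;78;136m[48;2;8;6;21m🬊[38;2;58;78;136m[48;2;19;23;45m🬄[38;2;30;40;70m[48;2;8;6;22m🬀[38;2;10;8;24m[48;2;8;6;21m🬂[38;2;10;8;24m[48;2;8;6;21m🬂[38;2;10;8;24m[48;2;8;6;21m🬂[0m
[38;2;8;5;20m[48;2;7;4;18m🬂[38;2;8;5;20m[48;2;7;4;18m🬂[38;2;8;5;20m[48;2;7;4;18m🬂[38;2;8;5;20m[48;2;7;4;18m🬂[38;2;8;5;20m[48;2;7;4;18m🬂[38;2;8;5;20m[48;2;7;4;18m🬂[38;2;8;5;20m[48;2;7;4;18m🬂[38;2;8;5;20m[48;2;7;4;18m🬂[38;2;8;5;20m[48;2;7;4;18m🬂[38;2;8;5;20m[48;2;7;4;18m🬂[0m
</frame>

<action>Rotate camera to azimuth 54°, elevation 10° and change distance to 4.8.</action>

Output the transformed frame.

<frame>
[38;2;16;17;35m[48;2;14;15;32m🬂[38;2;16;17;35m[48;2;14;15;32m🬂[38;2;16;17;35m[48;2;14;15;32m🬂[38;2;16;17;35m[48;2;14;15;32m🬂[38;2;16;17;35m[48;2;14;15;32m🬂[38;2;16;17;35m[48;2;14;15;32m🬂[38;2;16;17;35m[48;2;14;15;32m🬂[38;2;16;17;35m[48;2;14;15;32m🬂[38;2;16;17;35m[48;2;14;15;32m🬂[38;2;16;17;35m[48;2;14;15;32m🬂[0m
[38;2;13;13;30m[48;2;12;12;28m🬎[38;2;13;13;30m[48;2;12;12;28m🬎[38;2;13;13;30m[48;2;12;12;28m🬎[38;2;13;13;30m[48;2;58;78;136m🬝[38;2;14;14;31m[48;2;58;78;136m🬂[38;2;14;14;31m[48;2;30;40;70m🬂[38;2;30;40;70m[48;2;13;13;30m🬱[38;2;30;40;70m[48;2;13;13;30m🬏[38;2;13;13;30m[48;2;12;12;28m🬎[38;2;13;13;30m[48;2;12;12;28m🬎[0m
[38;2;11;10;26m[48;2;10;9;25m🬎[38;2;11;10;26m[48;2;10;9;25m🬎[38;2;11;10;26m[48;2;10;9;25m🬎[38;2;58;78;136m[48;2;11;10;26m▐[38;2;58;78;136m[48;2;58;78;136m [38;2;30;40;70m[48;2;30;40;70m [38;2;30;40;70m[48;2;30;40;70m [38;2;30;40;70m[48;2;10;9;25m🬀[38;2;11;10;26m[48;2;10;9;25m🬎[38;2;11;10;26m[48;2;10;9;25m🬎[0m
[38;2;10;8;24m[48;2;8;6;21m🬂[38;2;10;8;24m[48;2;8;6;21m🬂[38;2;10;8;24m[48;2;8;6;21m🬂[38;2;58;78;136m[48;2;8;6;22m🬉[38;2;58;78;136m[48;2;58;78;136m [38;2;30;40;70m[48;2;30;40;70m [38;2;30;40;70m[48;2;30;40;70m [38;2;10;8;24m[48;2;8;6;21m🬂[38;2;10;8;24m[48;2;8;6;21m🬂[38;2;10;8;24m[48;2;8;6;21m🬂[0m
[38;2;8;5;20m[48;2;7;4;18m🬂[38;2;8;5;20m[48;2;7;4;18m🬂[38;2;8;5;20m[48;2;7;4;18m🬂[38;2;8;5;20m[48;2;7;4;18m🬂[38;2;58;78;136m[48;2;7;4;18m🬁[38;2;30;40;70m[48;2;7;4;18m🬀[38;2;8;5;20m[48;2;7;4;18m🬂[38;2;8;5;20m[48;2;7;4;18m🬂[38;2;8;5;20m[48;2;7;4;18m🬂[38;2;8;5;20m[48;2;7;4;18m🬂[0m
</frame>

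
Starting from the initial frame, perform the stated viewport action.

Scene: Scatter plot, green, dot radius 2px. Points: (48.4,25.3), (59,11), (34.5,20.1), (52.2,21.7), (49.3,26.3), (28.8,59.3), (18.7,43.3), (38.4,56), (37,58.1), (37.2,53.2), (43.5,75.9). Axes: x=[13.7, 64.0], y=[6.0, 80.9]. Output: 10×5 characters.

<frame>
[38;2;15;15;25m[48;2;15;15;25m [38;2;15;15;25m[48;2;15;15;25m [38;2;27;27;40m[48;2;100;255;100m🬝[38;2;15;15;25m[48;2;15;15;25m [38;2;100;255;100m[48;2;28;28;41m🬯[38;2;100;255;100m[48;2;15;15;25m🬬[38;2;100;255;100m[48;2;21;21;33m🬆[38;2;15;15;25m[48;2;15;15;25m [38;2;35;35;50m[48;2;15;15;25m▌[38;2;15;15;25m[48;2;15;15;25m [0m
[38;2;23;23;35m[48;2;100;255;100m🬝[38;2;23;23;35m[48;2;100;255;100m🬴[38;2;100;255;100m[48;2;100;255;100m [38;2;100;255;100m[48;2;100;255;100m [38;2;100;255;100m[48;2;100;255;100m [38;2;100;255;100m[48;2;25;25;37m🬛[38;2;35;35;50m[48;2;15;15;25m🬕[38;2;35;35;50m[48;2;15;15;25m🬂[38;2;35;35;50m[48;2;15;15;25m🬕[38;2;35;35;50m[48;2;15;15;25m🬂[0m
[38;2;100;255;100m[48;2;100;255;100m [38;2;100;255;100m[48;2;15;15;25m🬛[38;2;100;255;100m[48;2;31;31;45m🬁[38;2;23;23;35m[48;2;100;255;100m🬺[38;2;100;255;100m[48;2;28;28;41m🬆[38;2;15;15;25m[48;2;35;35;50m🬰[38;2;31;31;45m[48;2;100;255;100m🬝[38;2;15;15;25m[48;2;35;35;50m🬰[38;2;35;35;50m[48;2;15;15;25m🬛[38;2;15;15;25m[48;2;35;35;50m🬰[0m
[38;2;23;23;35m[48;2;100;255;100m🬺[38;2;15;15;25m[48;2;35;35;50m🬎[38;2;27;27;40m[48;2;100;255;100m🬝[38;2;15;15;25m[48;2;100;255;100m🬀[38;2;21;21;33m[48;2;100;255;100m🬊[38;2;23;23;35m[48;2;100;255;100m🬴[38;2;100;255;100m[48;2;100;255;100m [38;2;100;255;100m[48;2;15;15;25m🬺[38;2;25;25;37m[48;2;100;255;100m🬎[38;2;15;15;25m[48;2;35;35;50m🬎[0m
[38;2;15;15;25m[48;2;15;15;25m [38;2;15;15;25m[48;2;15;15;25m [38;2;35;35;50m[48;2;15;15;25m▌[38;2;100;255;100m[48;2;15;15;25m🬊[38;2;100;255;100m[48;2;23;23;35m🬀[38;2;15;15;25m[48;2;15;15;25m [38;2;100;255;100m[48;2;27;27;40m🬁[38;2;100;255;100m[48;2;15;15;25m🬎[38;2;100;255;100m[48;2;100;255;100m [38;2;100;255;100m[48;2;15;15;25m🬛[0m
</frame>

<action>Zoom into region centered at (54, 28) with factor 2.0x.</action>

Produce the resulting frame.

<frame>
[38;2;15;15;25m[48;2;15;15;25m [38;2;15;15;25m[48;2;15;15;25m [38;2;35;35;50m[48;2;15;15;25m▌[38;2;15;15;25m[48;2;15;15;25m [38;2;35;35;50m[48;2;15;15;25m▌[38;2;15;15;25m[48;2;15;15;25m [38;2;35;35;50m[48;2;15;15;25m▌[38;2;15;15;25m[48;2;15;15;25m [38;2;35;35;50m[48;2;15;15;25m▌[38;2;15;15;25m[48;2;15;15;25m [0m
[38;2;35;35;50m[48;2;15;15;25m🬂[38;2;35;35;50m[48;2;15;15;25m🬂[38;2;31;31;45m[48;2;100;255;100m🬝[38;2;35;35;50m[48;2;15;15;25m🬂[38;2;35;35;50m[48;2;15;15;25m🬕[38;2;35;35;50m[48;2;15;15;25m🬂[38;2;35;35;50m[48;2;15;15;25m🬕[38;2;35;35;50m[48;2;15;15;25m🬂[38;2;35;35;50m[48;2;15;15;25m🬕[38;2;35;35;50m[48;2;15;15;25m🬂[0m
[38;2;15;15;25m[48;2;35;35;50m🬰[38;2;20;20;31m[48;2;100;255;100m🬕[38;2;100;255;100m[48;2;100;255;100m [38;2;100;255;100m[48;2;15;15;25m🬺[38;2;28;28;41m[48;2;100;255;100m🬊[38;2;15;15;25m[48;2;35;35;50m🬰[38;2;35;35;50m[48;2;15;15;25m🬛[38;2;15;15;25m[48;2;35;35;50m🬰[38;2;35;35;50m[48;2;15;15;25m🬛[38;2;15;15;25m[48;2;35;35;50m🬰[0m
[38;2;15;15;25m[48;2;35;35;50m🬎[38;2;15;15;25m[48;2;35;35;50m🬎[38;2;100;255;100m[48;2;35;35;50m🬊[38;2;100;255;100m[48;2;28;28;41m🬊[38;2;100;255;100m[48;2;35;35;50m🬝[38;2;100;255;100m[48;2;23;23;35m🬀[38;2;27;27;40m[48;2;100;255;100m🬝[38;2;15;15;25m[48;2;35;35;50m🬎[38;2;35;35;50m[48;2;15;15;25m🬲[38;2;15;15;25m[48;2;35;35;50m🬎[0m
[38;2;15;15;25m[48;2;15;15;25m [38;2;15;15;25m[48;2;15;15;25m [38;2;35;35;50m[48;2;15;15;25m▌[38;2;15;15;25m[48;2;15;15;25m [38;2;35;35;50m[48;2;15;15;25m▌[38;2;15;15;25m[48;2;100;255;100m🬴[38;2;100;255;100m[48;2;100;255;100m [38;2;100;255;100m[48;2;15;15;25m🬛[38;2;35;35;50m[48;2;15;15;25m▌[38;2;15;15;25m[48;2;15;15;25m [0m
</frame>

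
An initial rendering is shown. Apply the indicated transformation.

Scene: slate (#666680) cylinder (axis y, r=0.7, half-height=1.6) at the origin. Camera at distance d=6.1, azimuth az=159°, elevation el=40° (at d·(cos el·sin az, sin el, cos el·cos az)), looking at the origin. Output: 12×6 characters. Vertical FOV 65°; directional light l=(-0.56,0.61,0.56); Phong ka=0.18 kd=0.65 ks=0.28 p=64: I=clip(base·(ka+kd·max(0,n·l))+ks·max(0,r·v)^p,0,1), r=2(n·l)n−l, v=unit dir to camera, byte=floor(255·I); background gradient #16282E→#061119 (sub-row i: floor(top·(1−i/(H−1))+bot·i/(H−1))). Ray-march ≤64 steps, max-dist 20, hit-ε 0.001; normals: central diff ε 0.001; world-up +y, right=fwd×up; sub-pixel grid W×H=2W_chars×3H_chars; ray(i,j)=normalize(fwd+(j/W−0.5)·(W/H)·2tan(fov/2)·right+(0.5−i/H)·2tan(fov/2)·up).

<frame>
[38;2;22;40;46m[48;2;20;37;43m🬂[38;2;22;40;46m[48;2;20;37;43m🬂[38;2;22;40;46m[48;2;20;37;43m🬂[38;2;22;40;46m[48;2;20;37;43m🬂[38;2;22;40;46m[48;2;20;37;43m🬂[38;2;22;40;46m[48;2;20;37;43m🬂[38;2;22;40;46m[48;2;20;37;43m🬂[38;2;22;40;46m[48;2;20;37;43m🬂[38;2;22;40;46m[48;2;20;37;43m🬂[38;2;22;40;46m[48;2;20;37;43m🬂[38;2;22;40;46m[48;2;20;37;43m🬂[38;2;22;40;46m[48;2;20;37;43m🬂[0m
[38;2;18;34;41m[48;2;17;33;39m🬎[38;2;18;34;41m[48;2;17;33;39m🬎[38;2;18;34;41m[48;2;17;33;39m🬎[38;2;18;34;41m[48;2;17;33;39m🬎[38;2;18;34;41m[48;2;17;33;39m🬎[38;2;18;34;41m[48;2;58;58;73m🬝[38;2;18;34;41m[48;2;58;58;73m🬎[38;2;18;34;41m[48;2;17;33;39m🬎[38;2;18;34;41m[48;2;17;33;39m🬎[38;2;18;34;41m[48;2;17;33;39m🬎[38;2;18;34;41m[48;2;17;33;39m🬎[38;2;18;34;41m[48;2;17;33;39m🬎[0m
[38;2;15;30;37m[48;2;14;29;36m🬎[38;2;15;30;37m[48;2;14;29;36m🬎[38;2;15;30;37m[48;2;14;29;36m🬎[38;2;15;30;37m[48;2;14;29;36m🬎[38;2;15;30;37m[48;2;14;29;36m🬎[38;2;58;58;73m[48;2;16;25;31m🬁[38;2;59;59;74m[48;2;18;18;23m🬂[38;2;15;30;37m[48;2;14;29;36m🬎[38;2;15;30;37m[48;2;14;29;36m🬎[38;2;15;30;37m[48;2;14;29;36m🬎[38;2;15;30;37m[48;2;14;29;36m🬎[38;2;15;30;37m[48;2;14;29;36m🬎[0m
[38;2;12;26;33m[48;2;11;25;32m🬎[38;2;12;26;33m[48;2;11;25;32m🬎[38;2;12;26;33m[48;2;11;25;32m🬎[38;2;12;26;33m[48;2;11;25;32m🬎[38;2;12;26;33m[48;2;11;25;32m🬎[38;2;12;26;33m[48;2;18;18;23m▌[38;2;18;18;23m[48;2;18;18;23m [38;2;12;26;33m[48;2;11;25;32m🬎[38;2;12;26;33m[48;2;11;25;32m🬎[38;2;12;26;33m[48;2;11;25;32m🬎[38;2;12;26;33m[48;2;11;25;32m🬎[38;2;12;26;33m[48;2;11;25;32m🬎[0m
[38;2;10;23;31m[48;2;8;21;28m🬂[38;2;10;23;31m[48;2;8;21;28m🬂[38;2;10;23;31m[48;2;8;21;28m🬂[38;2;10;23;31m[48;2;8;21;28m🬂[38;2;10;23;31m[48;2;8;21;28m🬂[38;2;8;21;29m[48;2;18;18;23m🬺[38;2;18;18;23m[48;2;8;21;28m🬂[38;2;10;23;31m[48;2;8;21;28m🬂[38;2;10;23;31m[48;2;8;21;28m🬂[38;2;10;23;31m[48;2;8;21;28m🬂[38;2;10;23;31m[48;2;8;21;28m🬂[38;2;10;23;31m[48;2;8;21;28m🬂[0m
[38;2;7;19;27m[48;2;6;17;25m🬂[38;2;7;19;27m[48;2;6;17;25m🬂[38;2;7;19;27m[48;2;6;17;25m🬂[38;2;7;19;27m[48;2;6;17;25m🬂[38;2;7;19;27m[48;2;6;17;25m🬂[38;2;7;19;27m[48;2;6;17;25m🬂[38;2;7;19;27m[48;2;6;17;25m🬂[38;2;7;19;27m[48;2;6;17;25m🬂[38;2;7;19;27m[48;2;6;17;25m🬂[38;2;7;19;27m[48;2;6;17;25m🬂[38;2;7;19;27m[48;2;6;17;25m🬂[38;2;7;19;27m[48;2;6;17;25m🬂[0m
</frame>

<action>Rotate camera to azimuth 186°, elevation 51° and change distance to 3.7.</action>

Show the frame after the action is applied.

<frame>
[38;2;22;40;46m[48;2;20;37;43m🬂[38;2;22;40;46m[48;2;20;37;43m🬂[38;2;22;40;46m[48;2;20;37;43m🬂[38;2;22;40;46m[48;2;20;37;43m🬂[38;2;22;40;46m[48;2;20;37;43m🬂[38;2;21;39;45m[48;2;58;58;73m🬎[38;2;21;39;45m[48;2;58;58;73m🬎[38;2;58;58;73m[48;2;21;38;44m🬏[38;2;22;40;46m[48;2;20;37;43m🬂[38;2;22;40;46m[48;2;20;37;43m🬂[38;2;22;40;46m[48;2;20;37;43m🬂[38;2;22;40;46m[48;2;20;37;43m🬂[0m
[38;2;18;34;41m[48;2;17;33;39m🬎[38;2;18;34;41m[48;2;17;33;39m🬎[38;2;18;34;41m[48;2;17;33;39m🬎[38;2;18;34;41m[48;2;17;33;39m🬎[38;2;58;58;73m[48;2;18;34;40m🬫[38;2;58;58;73m[48;2;58;58;73m [38;2;58;58;73m[48;2;58;58;73m [38;2;58;58;73m[48;2;58;58;73m [38;2;58;58;73m[48;2;18;34;40m🬃[38;2;18;34;41m[48;2;17;33;39m🬎[38;2;18;34;41m[48;2;17;33;39m🬎[38;2;18;34;41m[48;2;17;33;39m🬎[0m
[38;2;15;30;37m[48;2;14;29;36m🬎[38;2;15;30;37m[48;2;14;29;36m🬎[38;2;15;30;37m[48;2;14;29;36m🬎[38;2;15;30;37m[48;2;14;29;36m🬎[38;2;15;30;37m[48;2;18;18;23m▌[38;2;18;18;23m[48;2;18;18;23m [38;2;18;18;23m[48;2;18;18;23m [38;2;21;21;26m[48;2;39;39;49m🬝[38;2;15;30;37m[48;2;14;29;36m🬎[38;2;15;30;37m[48;2;14;29;36m🬎[38;2;15;30;37m[48;2;14;29;36m🬎[38;2;15;30;37m[48;2;14;29;36m🬎[0m
[38;2;12;26;33m[48;2;11;25;32m🬎[38;2;12;26;33m[48;2;11;25;32m🬎[38;2;12;26;33m[48;2;11;25;32m🬎[38;2;12;26;33m[48;2;11;25;32m🬎[38;2;12;26;33m[48;2;11;25;32m🬎[38;2;18;18;23m[48;2;18;18;23m [38;2;18;18;23m[48;2;18;18;23m [38;2;20;20;25m[48;2;12;26;33m▌[38;2;12;26;33m[48;2;11;25;32m🬎[38;2;12;26;33m[48;2;11;25;32m🬎[38;2;12;26;33m[48;2;11;25;32m🬎[38;2;12;26;33m[48;2;11;25;32m🬎[0m
[38;2;10;23;31m[48;2;8;21;28m🬂[38;2;10;23;31m[48;2;8;21;28m🬂[38;2;10;23;31m[48;2;8;21;28m🬂[38;2;10;23;31m[48;2;8;21;28m🬂[38;2;10;23;31m[48;2;8;21;28m🬂[38;2;18;18;23m[48;2;8;21;28m🬊[38;2;18;18;23m[48;2;8;21;28m🬎[38;2;36;36;45m[48;2;8;21;29m🬀[38;2;10;23;31m[48;2;8;21;28m🬂[38;2;10;23;31m[48;2;8;21;28m🬂[38;2;10;23;31m[48;2;8;21;28m🬂[38;2;10;23;31m[48;2;8;21;28m🬂[0m
[38;2;7;19;27m[48;2;6;17;25m🬂[38;2;7;19;27m[48;2;6;17;25m🬂[38;2;7;19;27m[48;2;6;17;25m🬂[38;2;7;19;27m[48;2;6;17;25m🬂[38;2;7;19;27m[48;2;6;17;25m🬂[38;2;7;19;27m[48;2;6;17;25m🬂[38;2;7;19;27m[48;2;6;17;25m🬂[38;2;7;19;27m[48;2;6;17;25m🬂[38;2;7;19;27m[48;2;6;17;25m🬂[38;2;7;19;27m[48;2;6;17;25m🬂[38;2;7;19;27m[48;2;6;17;25m🬂[38;2;7;19;27m[48;2;6;17;25m🬂[0m
</frame>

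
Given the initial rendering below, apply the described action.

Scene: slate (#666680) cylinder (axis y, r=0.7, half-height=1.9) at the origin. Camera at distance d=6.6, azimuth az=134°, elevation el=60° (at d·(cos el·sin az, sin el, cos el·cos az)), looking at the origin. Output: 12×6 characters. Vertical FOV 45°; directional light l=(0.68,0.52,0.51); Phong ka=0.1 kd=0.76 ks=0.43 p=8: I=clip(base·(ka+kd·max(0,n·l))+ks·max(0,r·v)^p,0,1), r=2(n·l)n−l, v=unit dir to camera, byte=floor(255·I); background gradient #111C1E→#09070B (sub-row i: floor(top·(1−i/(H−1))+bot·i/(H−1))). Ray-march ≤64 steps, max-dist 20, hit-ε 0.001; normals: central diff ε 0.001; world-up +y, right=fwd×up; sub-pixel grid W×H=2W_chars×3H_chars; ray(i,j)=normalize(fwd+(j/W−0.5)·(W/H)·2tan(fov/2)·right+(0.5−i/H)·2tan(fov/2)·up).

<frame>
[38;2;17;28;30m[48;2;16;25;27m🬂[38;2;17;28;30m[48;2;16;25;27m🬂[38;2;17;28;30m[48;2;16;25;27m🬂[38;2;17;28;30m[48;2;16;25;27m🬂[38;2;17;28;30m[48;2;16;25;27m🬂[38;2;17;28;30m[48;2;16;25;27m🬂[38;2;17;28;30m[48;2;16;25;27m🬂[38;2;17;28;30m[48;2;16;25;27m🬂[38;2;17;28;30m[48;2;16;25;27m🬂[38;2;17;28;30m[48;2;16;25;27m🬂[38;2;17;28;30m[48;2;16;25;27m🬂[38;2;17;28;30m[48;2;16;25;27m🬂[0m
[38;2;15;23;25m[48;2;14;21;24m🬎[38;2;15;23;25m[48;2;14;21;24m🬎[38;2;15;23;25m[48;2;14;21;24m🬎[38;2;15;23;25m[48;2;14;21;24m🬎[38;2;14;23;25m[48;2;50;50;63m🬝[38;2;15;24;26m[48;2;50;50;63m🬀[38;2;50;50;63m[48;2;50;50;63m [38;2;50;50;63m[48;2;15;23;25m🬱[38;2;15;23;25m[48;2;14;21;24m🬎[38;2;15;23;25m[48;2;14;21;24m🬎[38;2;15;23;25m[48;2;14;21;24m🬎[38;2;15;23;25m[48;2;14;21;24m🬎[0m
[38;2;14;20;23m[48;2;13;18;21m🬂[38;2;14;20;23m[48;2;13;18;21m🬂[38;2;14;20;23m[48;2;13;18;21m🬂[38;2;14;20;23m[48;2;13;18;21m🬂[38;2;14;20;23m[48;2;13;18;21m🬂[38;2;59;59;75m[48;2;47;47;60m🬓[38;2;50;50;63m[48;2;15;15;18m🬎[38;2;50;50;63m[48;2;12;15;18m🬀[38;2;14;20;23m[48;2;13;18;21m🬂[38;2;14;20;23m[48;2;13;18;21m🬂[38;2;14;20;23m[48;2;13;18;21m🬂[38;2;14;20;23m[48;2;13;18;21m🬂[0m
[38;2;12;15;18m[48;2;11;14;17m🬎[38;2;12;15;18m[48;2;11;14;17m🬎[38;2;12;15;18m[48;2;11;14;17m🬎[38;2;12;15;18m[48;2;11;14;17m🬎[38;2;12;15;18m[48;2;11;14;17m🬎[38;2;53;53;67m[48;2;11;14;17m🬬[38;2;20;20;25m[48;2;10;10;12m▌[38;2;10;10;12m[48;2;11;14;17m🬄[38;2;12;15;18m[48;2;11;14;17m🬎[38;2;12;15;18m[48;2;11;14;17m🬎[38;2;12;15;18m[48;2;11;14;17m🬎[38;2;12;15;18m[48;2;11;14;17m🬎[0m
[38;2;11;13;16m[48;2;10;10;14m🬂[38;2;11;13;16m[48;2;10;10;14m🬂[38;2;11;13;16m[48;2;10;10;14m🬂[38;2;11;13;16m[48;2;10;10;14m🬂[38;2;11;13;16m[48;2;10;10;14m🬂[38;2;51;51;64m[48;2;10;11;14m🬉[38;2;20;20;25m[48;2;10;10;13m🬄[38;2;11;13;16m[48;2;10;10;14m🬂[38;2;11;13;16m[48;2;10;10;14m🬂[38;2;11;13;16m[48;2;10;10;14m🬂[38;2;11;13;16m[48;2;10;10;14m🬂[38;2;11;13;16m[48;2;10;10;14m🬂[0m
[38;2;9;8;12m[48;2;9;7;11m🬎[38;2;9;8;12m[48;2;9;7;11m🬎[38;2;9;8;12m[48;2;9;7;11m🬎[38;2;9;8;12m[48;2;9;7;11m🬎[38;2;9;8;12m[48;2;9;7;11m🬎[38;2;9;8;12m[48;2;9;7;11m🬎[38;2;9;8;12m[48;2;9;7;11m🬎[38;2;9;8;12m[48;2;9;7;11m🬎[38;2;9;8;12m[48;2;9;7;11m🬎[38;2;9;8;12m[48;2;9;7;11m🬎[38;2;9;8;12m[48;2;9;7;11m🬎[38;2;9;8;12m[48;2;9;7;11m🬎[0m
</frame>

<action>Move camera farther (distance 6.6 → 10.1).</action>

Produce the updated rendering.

<frame>
[38;2;17;28;30m[48;2;16;25;27m🬂[38;2;17;28;30m[48;2;16;25;27m🬂[38;2;17;28;30m[48;2;16;25;27m🬂[38;2;17;28;30m[48;2;16;25;27m🬂[38;2;17;28;30m[48;2;16;25;27m🬂[38;2;17;28;30m[48;2;16;25;27m🬂[38;2;17;28;30m[48;2;16;25;27m🬂[38;2;17;28;30m[48;2;16;25;27m🬂[38;2;17;28;30m[48;2;16;25;27m🬂[38;2;17;28;30m[48;2;16;25;27m🬂[38;2;17;28;30m[48;2;16;25;27m🬂[38;2;17;28;30m[48;2;16;25;27m🬂[0m
[38;2;15;23;25m[48;2;14;21;24m🬎[38;2;15;23;25m[48;2;14;21;24m🬎[38;2;15;23;25m[48;2;14;21;24m🬎[38;2;15;23;25m[48;2;14;21;24m🬎[38;2;15;23;25m[48;2;14;21;24m🬎[38;2;15;23;25m[48;2;14;21;24m🬎[38;2;15;23;25m[48;2;14;21;24m🬎[38;2;15;23;25m[48;2;14;21;24m🬎[38;2;15;23;25m[48;2;14;21;24m🬎[38;2;15;23;25m[48;2;14;21;24m🬎[38;2;15;23;25m[48;2;14;21;24m🬎[38;2;15;23;25m[48;2;14;21;24m🬎[0m
[38;2;14;20;23m[48;2;13;18;21m🬂[38;2;14;20;23m[48;2;13;18;21m🬂[38;2;14;20;23m[48;2;13;18;21m🬂[38;2;14;20;23m[48;2;13;18;21m🬂[38;2;14;20;23m[48;2;13;18;21m🬂[38;2;13;19;22m[48;2;51;51;64m▌[38;2;50;50;63m[48;2;10;10;12m🬝[38;2;14;20;23m[48;2;13;18;21m🬂[38;2;14;20;23m[48;2;13;18;21m🬂[38;2;14;20;23m[48;2;13;18;21m🬂[38;2;14;20;23m[48;2;13;18;21m🬂[38;2;14;20;23m[48;2;13;18;21m🬂[0m
[38;2;12;15;18m[48;2;11;14;17m🬎[38;2;12;15;18m[48;2;11;14;17m🬎[38;2;12;15;18m[48;2;11;14;17m🬎[38;2;12;15;18m[48;2;11;14;17m🬎[38;2;12;15;18m[48;2;11;14;17m🬎[38;2;11;15;18m[48;2;59;59;75m▌[38;2;20;20;25m[48;2;10;10;12m▌[38;2;12;15;18m[48;2;11;14;17m🬎[38;2;12;15;18m[48;2;11;14;17m🬎[38;2;12;15;18m[48;2;11;14;17m🬎[38;2;12;15;18m[48;2;11;14;17m🬎[38;2;12;15;18m[48;2;11;14;17m🬎[0m
[38;2;11;13;16m[48;2;10;10;14m🬂[38;2;11;13;16m[48;2;10;10;14m🬂[38;2;11;13;16m[48;2;10;10;14m🬂[38;2;11;13;16m[48;2;10;10;14m🬂[38;2;11;13;16m[48;2;10;10;14m🬂[38;2;11;13;16m[48;2;10;10;14m🬂[38;2;11;13;16m[48;2;10;10;14m🬂[38;2;11;13;16m[48;2;10;10;14m🬂[38;2;11;13;16m[48;2;10;10;14m🬂[38;2;11;13;16m[48;2;10;10;14m🬂[38;2;11;13;16m[48;2;10;10;14m🬂[38;2;11;13;16m[48;2;10;10;14m🬂[0m
[38;2;9;8;12m[48;2;9;7;11m🬎[38;2;9;8;12m[48;2;9;7;11m🬎[38;2;9;8;12m[48;2;9;7;11m🬎[38;2;9;8;12m[48;2;9;7;11m🬎[38;2;9;8;12m[48;2;9;7;11m🬎[38;2;9;8;12m[48;2;9;7;11m🬎[38;2;9;8;12m[48;2;9;7;11m🬎[38;2;9;8;12m[48;2;9;7;11m🬎[38;2;9;8;12m[48;2;9;7;11m🬎[38;2;9;8;12m[48;2;9;7;11m🬎[38;2;9;8;12m[48;2;9;7;11m🬎[38;2;9;8;12m[48;2;9;7;11m🬎[0m
</frame>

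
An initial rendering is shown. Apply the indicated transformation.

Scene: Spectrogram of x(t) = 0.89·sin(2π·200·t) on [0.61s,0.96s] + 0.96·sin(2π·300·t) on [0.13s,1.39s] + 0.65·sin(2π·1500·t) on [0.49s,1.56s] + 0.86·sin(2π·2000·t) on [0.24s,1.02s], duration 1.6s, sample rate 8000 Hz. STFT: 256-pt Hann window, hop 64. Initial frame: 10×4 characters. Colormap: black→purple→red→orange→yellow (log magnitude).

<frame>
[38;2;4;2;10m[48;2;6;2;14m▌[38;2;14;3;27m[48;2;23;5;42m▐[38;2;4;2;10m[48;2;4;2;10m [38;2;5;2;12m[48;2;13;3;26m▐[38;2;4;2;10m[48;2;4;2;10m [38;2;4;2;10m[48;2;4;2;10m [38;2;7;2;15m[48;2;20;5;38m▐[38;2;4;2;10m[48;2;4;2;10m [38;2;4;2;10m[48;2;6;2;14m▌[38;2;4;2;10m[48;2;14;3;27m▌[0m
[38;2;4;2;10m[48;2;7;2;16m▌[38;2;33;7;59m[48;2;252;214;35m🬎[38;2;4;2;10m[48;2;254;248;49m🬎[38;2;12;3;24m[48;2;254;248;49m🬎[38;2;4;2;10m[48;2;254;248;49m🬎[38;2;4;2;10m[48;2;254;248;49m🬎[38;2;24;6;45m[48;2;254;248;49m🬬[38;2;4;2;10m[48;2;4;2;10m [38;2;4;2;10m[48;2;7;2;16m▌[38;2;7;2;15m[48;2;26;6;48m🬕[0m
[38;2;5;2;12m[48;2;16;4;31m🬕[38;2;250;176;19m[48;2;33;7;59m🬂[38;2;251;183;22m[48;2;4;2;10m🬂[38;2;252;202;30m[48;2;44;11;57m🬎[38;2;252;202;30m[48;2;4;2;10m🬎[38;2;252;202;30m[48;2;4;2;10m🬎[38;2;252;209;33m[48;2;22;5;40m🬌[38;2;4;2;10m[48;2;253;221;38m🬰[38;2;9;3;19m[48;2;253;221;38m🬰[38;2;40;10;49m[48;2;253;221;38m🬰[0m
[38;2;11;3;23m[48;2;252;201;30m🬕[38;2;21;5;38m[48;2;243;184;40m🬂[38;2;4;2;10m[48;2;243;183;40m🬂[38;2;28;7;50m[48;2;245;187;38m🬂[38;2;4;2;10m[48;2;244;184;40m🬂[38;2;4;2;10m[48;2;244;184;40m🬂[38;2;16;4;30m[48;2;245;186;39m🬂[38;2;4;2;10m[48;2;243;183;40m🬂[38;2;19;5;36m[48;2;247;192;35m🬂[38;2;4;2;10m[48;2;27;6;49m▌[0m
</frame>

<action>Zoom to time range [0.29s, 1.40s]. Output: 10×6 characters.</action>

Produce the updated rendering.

<frame>
[38;2;4;2;10m[48;2;4;2;10m [38;2;4;2;10m[48;2;13;3;26m▌[38;2;4;2;10m[48;2;5;2;12m▌[38;2;4;2;10m[48;2;4;2;10m [38;2;4;2;10m[48;2;4;2;10m [38;2;4;2;10m[48;2;4;2;10m [38;2;5;2;12m[48;2;21;5;38m▌[38;2;4;2;10m[48;2;4;2;10m [38;2;4;2;10m[48;2;4;2;10m [38;2;4;2;10m[48;2;4;2;10m [0m
[38;2;4;2;10m[48;2;4;2;10m [38;2;4;2;10m[48;2;15;4;30m▌[38;2;4;2;10m[48;2;5;2;13m▌[38;2;4;2;10m[48;2;4;2;10m [38;2;4;2;10m[48;2;4;2;10m [38;2;4;2;10m[48;2;4;2;10m [38;2;5;2;12m[48;2;27;6;49m▌[38;2;4;2;10m[48;2;4;2;10m [38;2;4;2;10m[48;2;4;2;10m [38;2;4;2;10m[48;2;4;2;10m [0m
[38;2;4;2;10m[48;2;254;248;49m🬎[38;2;12;3;24m[48;2;254;248;49m🬎[38;2;5;2;12m[48;2;254;248;49m🬎[38;2;4;2;10m[48;2;254;248;49m🬎[38;2;4;2;10m[48;2;254;248;49m🬎[38;2;4;2;10m[48;2;254;248;49m🬎[38;2;30;7;46m[48;2;254;248;49m🬎[38;2;4;2;10m[48;2;4;2;10m [38;2;4;2;10m[48;2;4;2;10m [38;2;4;2;10m[48;2;4;2;10m [0m
[38;2;251;183;22m[48;2;4;2;10m🬂[38;2;4;2;10m[48;2;241;166;36m🬓[38;2;7;2;16m[48;2;252;202;30m🬋[38;2;6;2;14m[48;2;252;202;30m🬋[38;2;6;2;14m[48;2;252;202;30m🬋[38;2;6;2;14m[48;2;252;202;30m🬋[38;2;39;9;53m[48;2;252;203;30m🬋[38;2;5;2;12m[48;2;253;221;38m🬎[38;2;5;2;12m[48;2;253;221;38m🬎[38;2;5;2;12m[48;2;253;221;38m🬎[0m
[38;2;4;2;10m[48;2;4;2;10m [38;2;10;3;21m[48;2;59;14;78m🬲[38;2;6;2;13m[48;2;20;5;37m🬕[38;2;4;2;10m[48;2;4;2;10m [38;2;4;2;10m[48;2;4;2;10m [38;2;4;2;10m[48;2;4;2;10m [38;2;14;3;26m[48;2;26;6;47m🬄[38;2;4;2;10m[48;2;4;2;10m [38;2;4;2;10m[48;2;4;2;10m [38;2;4;2;10m[48;2;4;2;10m [0m
[38;2;25;6;46m[48;2;254;248;49m🬰[38;2;30;7;55m[48;2;254;248;49m🬰[38;2;31;7;56m[48;2;254;244;47m🬒[38;2;10;3;20m[48;2;254;245;47m🬂[38;2;10;3;20m[48;2;254;245;47m🬂[38;2;10;3;20m[48;2;254;245;47m🬂[38;2;35;8;63m[48;2;254;246;48m🬡[38;2;25;6;46m[48;2;254;248;49m🬰[38;2;25;6;46m[48;2;254;248;49m🬰[38;2;25;6;46m[48;2;254;248;49m🬰[0m
</frame>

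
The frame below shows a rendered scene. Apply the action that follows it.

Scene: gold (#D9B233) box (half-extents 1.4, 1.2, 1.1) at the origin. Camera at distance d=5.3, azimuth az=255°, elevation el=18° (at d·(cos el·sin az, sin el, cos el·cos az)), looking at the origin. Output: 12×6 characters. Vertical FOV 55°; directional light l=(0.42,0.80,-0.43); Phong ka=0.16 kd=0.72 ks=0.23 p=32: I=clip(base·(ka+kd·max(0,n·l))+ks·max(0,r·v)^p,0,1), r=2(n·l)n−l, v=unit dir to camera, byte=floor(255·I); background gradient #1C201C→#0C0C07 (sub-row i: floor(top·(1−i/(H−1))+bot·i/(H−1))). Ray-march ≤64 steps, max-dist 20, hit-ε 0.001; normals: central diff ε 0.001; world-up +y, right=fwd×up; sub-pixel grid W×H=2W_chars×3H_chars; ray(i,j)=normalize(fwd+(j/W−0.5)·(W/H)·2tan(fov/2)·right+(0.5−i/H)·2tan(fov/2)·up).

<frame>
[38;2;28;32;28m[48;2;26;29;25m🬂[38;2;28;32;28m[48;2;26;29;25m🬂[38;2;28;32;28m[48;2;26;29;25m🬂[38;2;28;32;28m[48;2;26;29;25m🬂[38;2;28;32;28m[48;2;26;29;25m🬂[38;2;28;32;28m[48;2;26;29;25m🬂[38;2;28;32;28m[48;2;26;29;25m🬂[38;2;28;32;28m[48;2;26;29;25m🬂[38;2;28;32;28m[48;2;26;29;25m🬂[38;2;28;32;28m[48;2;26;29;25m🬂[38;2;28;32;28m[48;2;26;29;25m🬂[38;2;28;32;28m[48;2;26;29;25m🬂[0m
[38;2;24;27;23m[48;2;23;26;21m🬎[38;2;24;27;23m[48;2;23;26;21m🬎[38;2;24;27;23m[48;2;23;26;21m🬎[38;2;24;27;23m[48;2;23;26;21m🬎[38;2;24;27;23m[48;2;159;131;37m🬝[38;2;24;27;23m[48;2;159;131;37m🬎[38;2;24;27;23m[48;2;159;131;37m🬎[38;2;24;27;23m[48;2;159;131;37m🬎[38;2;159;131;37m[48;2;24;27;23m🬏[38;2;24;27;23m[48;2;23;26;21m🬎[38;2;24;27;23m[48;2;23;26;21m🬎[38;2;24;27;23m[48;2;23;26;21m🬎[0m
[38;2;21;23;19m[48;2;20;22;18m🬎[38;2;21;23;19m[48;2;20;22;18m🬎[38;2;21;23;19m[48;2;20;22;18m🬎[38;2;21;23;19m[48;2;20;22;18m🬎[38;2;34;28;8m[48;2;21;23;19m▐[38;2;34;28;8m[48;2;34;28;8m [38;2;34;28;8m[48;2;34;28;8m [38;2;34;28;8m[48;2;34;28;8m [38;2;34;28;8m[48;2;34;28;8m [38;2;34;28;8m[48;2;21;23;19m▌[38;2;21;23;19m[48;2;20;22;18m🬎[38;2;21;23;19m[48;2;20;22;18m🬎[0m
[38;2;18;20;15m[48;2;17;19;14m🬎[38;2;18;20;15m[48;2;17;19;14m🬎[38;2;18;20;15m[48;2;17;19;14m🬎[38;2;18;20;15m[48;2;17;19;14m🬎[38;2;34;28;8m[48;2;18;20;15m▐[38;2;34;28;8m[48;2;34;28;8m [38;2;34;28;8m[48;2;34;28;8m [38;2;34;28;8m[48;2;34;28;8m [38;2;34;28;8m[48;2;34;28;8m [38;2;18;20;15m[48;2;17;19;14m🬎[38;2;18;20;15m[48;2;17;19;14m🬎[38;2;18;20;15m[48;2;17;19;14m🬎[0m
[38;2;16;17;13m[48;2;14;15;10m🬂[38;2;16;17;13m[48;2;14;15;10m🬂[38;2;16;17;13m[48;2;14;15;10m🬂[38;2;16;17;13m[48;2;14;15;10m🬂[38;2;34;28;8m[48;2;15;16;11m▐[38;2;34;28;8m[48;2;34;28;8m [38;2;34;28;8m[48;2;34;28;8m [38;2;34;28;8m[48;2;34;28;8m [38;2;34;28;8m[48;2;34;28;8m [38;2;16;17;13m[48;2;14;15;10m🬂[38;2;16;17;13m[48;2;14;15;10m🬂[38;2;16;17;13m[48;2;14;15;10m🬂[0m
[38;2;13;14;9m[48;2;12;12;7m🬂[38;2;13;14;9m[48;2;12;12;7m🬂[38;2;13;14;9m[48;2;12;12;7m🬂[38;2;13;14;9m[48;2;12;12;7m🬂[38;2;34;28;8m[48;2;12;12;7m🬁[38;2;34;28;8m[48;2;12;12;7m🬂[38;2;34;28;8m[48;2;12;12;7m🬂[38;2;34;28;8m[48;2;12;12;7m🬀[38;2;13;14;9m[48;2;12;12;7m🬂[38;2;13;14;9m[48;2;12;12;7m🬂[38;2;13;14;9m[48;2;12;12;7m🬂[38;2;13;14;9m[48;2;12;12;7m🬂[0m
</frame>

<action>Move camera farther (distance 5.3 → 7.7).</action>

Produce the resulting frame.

<frame>
[38;2;28;32;28m[48;2;26;29;25m🬂[38;2;28;32;28m[48;2;26;29;25m🬂[38;2;28;32;28m[48;2;26;29;25m🬂[38;2;28;32;28m[48;2;26;29;25m🬂[38;2;28;32;28m[48;2;26;29;25m🬂[38;2;28;32;28m[48;2;26;29;25m🬂[38;2;28;32;28m[48;2;26;29;25m🬂[38;2;28;32;28m[48;2;26;29;25m🬂[38;2;28;32;28m[48;2;26;29;25m🬂[38;2;28;32;28m[48;2;26;29;25m🬂[38;2;28;32;28m[48;2;26;29;25m🬂[38;2;28;32;28m[48;2;26;29;25m🬂[0m
[38;2;24;27;23m[48;2;23;26;21m🬎[38;2;24;27;23m[48;2;23;26;21m🬎[38;2;24;27;23m[48;2;23;26;21m🬎[38;2;24;27;23m[48;2;23;26;21m🬎[38;2;24;27;23m[48;2;23;26;21m🬎[38;2;24;27;23m[48;2;23;26;21m🬎[38;2;24;27;23m[48;2;23;26;21m🬎[38;2;24;27;23m[48;2;23;26;21m🬎[38;2;24;27;23m[48;2;23;26;21m🬎[38;2;24;27;23m[48;2;23;26;21m🬎[38;2;24;27;23m[48;2;23;26;21m🬎[38;2;24;27;23m[48;2;23;26;21m🬎[0m
[38;2;21;23;19m[48;2;20;22;18m🬎[38;2;21;23;19m[48;2;20;22;18m🬎[38;2;21;23;19m[48;2;20;22;18m🬎[38;2;21;23;19m[48;2;20;22;18m🬎[38;2;21;23;19m[48;2;20;22;18m🬎[38;2;159;131;37m[48;2;34;28;8m🬎[38;2;159;131;37m[48;2;34;28;8m🬂[38;2;22;24;20m[48;2;34;28;8m🬂[38;2;21;23;19m[48;2;20;22;18m🬎[38;2;21;23;19m[48;2;20;22;18m🬎[38;2;21;23;19m[48;2;20;22;18m🬎[38;2;21;23;19m[48;2;20;22;18m🬎[0m
[38;2;18;20;15m[48;2;17;19;14m🬎[38;2;18;20;15m[48;2;17;19;14m🬎[38;2;18;20;15m[48;2;17;19;14m🬎[38;2;18;20;15m[48;2;17;19;14m🬎[38;2;18;20;15m[48;2;17;19;14m🬎[38;2;34;28;8m[48;2;101;83;23m🬨[38;2;34;28;8m[48;2;34;28;8m [38;2;34;28;8m[48;2;34;28;8m [38;2;18;20;15m[48;2;17;19;14m🬎[38;2;18;20;15m[48;2;17;19;14m🬎[38;2;18;20;15m[48;2;17;19;14m🬎[38;2;18;20;15m[48;2;17;19;14m🬎[0m
[38;2;16;17;13m[48;2;14;15;10m🬂[38;2;16;17;13m[48;2;14;15;10m🬂[38;2;16;17;13m[48;2;14;15;10m🬂[38;2;16;17;13m[48;2;14;15;10m🬂[38;2;16;17;13m[48;2;14;15;10m🬂[38;2;101;83;23m[48;2;22;20;9m🬀[38;2;34;28;8m[48;2;14;15;10m🬆[38;2;34;28;8m[48;2;14;15;10m🬂[38;2;16;17;13m[48;2;14;15;10m🬂[38;2;16;17;13m[48;2;14;15;10m🬂[38;2;16;17;13m[48;2;14;15;10m🬂[38;2;16;17;13m[48;2;14;15;10m🬂[0m
[38;2;13;14;9m[48;2;12;12;7m🬂[38;2;13;14;9m[48;2;12;12;7m🬂[38;2;13;14;9m[48;2;12;12;7m🬂[38;2;13;14;9m[48;2;12;12;7m🬂[38;2;13;14;9m[48;2;12;12;7m🬂[38;2;13;14;9m[48;2;12;12;7m🬂[38;2;13;14;9m[48;2;12;12;7m🬂[38;2;13;14;9m[48;2;12;12;7m🬂[38;2;13;14;9m[48;2;12;12;7m🬂[38;2;13;14;9m[48;2;12;12;7m🬂[38;2;13;14;9m[48;2;12;12;7m🬂[38;2;13;14;9m[48;2;12;12;7m🬂[0m
</frame>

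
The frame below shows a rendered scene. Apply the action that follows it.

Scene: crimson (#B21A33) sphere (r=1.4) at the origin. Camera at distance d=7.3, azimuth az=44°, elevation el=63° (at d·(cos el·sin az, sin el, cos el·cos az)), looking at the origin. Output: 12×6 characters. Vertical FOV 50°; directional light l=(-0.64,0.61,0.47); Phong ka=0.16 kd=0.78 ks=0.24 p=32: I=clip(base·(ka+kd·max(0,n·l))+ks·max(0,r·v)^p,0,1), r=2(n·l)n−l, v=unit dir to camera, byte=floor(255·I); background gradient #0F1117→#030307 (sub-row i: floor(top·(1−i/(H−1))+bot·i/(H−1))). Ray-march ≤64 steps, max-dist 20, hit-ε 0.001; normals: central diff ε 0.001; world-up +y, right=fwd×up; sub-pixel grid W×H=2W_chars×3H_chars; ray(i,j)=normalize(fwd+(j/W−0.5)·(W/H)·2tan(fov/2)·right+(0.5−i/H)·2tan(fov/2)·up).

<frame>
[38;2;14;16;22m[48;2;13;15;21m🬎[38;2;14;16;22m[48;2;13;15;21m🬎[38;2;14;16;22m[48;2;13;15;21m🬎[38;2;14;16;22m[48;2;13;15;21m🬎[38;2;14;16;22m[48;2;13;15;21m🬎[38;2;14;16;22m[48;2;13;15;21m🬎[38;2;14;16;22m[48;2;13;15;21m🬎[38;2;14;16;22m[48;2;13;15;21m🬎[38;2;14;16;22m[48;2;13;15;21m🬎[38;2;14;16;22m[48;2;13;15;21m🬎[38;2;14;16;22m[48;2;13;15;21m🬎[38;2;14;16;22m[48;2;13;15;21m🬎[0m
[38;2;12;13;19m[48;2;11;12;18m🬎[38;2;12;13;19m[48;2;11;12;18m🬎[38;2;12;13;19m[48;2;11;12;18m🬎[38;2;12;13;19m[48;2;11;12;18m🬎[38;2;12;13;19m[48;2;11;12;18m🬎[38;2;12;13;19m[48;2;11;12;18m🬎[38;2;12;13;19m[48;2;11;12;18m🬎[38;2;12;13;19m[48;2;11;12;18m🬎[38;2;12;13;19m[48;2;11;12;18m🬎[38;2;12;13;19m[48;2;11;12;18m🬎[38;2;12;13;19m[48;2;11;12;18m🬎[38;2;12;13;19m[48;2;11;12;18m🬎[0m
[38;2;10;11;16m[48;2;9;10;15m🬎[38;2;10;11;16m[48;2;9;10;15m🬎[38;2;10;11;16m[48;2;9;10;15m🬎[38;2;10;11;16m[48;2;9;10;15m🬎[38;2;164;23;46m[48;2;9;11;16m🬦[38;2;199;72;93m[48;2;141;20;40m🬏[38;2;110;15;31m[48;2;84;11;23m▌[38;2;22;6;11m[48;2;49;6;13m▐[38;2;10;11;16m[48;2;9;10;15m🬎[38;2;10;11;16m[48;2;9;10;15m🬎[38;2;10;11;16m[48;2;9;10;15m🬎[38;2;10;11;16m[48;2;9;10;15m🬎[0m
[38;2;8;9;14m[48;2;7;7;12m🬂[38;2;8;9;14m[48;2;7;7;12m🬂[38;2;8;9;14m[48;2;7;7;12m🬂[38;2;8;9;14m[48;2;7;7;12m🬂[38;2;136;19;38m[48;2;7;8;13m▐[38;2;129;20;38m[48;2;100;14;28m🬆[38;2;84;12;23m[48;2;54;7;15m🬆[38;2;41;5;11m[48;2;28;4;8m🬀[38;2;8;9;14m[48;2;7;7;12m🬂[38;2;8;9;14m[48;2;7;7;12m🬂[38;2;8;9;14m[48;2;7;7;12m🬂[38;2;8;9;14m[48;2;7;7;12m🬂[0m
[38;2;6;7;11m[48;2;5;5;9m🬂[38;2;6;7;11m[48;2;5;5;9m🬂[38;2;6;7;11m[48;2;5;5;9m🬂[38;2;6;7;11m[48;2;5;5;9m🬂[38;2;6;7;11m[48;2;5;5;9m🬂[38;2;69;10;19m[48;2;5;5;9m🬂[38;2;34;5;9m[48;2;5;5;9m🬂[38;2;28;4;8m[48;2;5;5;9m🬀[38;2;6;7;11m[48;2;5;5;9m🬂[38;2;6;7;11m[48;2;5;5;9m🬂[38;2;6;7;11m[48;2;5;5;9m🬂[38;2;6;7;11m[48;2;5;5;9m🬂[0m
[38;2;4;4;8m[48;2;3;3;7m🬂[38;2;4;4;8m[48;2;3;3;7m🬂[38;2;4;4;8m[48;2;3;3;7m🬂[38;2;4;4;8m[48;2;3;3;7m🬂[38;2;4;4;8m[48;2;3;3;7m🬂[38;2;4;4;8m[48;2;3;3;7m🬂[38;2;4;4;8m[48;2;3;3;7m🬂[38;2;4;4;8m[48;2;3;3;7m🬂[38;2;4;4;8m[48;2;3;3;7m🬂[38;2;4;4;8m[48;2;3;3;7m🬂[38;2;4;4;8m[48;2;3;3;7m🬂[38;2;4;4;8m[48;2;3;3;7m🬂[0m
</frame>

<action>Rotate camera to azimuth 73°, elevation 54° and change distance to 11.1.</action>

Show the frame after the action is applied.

<frame>
[38;2;14;16;22m[48;2;13;15;21m🬎[38;2;14;16;22m[48;2;13;15;21m🬎[38;2;14;16;22m[48;2;13;15;21m🬎[38;2;14;16;22m[48;2;13;15;21m🬎[38;2;14;16;22m[48;2;13;15;21m🬎[38;2;14;16;22m[48;2;13;15;21m🬎[38;2;14;16;22m[48;2;13;15;21m🬎[38;2;14;16;22m[48;2;13;15;21m🬎[38;2;14;16;22m[48;2;13;15;21m🬎[38;2;14;16;22m[48;2;13;15;21m🬎[38;2;14;16;22m[48;2;13;15;21m🬎[38;2;14;16;22m[48;2;13;15;21m🬎[0m
[38;2;12;13;19m[48;2;11;12;18m🬎[38;2;12;13;19m[48;2;11;12;18m🬎[38;2;12;13;19m[48;2;11;12;18m🬎[38;2;12;13;19m[48;2;11;12;18m🬎[38;2;12;13;19m[48;2;11;12;18m🬎[38;2;12;13;19m[48;2;11;12;18m🬎[38;2;12;13;19m[48;2;11;12;18m🬎[38;2;12;13;19m[48;2;11;12;18m🬎[38;2;12;13;19m[48;2;11;12;18m🬎[38;2;12;13;19m[48;2;11;12;18m🬎[38;2;12;13;19m[48;2;11;12;18m🬎[38;2;12;13;19m[48;2;11;12;18m🬎[0m
[38;2;10;11;16m[48;2;9;10;15m🬎[38;2;10;11;16m[48;2;9;10;15m🬎[38;2;10;11;16m[48;2;9;10;15m🬎[38;2;10;11;16m[48;2;9;10;15m🬎[38;2;10;11;16m[48;2;9;10;15m🬎[38;2;10;11;16m[48;2;154;31;51m🬆[38;2;26;10;17m[48;2;102;14;29m🬡[38;2;9;11;16m[48;2;28;4;8m🬬[38;2;10;11;16m[48;2;9;10;15m🬎[38;2;10;11;16m[48;2;9;10;15m🬎[38;2;10;11;16m[48;2;9;10;15m🬎[38;2;10;11;16m[48;2;9;10;15m🬎[0m
[38;2;8;9;14m[48;2;7;7;12m🬂[38;2;8;9;14m[48;2;7;7;12m🬂[38;2;8;9;14m[48;2;7;7;12m🬂[38;2;8;9;14m[48;2;7;7;12m🬂[38;2;8;9;14m[48;2;7;7;12m🬂[38;2;91;12;25m[48;2;27;6;11m🬆[38;2;58;8;16m[48;2;28;4;8m🬀[38;2;28;4;8m[48;2;7;7;12m🬄[38;2;8;9;14m[48;2;7;7;12m🬂[38;2;8;9;14m[48;2;7;7;12m🬂[38;2;8;9;14m[48;2;7;7;12m🬂[38;2;8;9;14m[48;2;7;7;12m🬂[0m
[38;2;6;7;11m[48;2;5;5;9m🬂[38;2;6;7;11m[48;2;5;5;9m🬂[38;2;6;7;11m[48;2;5;5;9m🬂[38;2;6;7;11m[48;2;5;5;9m🬂[38;2;6;7;11m[48;2;5;5;9m🬂[38;2;6;7;11m[48;2;5;5;9m🬂[38;2;6;7;11m[48;2;5;5;9m🬂[38;2;6;7;11m[48;2;5;5;9m🬂[38;2;6;7;11m[48;2;5;5;9m🬂[38;2;6;7;11m[48;2;5;5;9m🬂[38;2;6;7;11m[48;2;5;5;9m🬂[38;2;6;7;11m[48;2;5;5;9m🬂[0m
[38;2;4;4;8m[48;2;3;3;7m🬂[38;2;4;4;8m[48;2;3;3;7m🬂[38;2;4;4;8m[48;2;3;3;7m🬂[38;2;4;4;8m[48;2;3;3;7m🬂[38;2;4;4;8m[48;2;3;3;7m🬂[38;2;4;4;8m[48;2;3;3;7m🬂[38;2;4;4;8m[48;2;3;3;7m🬂[38;2;4;4;8m[48;2;3;3;7m🬂[38;2;4;4;8m[48;2;3;3;7m🬂[38;2;4;4;8m[48;2;3;3;7m🬂[38;2;4;4;8m[48;2;3;3;7m🬂[38;2;4;4;8m[48;2;3;3;7m🬂[0m
</frame>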